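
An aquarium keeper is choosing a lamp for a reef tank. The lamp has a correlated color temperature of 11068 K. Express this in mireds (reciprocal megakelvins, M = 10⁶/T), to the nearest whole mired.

M = 10⁶ / 11068 = 90.351 → 90 mireds.

90 mireds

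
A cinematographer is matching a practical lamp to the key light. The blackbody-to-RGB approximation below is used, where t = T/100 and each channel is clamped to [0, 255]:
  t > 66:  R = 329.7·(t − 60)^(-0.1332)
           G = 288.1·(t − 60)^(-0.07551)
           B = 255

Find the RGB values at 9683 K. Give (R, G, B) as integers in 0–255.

t = 9683/100 = 96.83; the t > 66 branch applies.
R = 329.7·(96.83 − 60)^(-0.1332) = 329.7·36.83^(-0.1332) = 329.7·0.61856 = 203.939.
G = 288.1·(96.83 − 60)^(-0.07551) = 288.1·36.83^(-0.07551) = 288.1·0.76162 = 219.422.
B = 255 by definition for t > 66.
Rounded: (204, 219, 255).

(204, 219, 255)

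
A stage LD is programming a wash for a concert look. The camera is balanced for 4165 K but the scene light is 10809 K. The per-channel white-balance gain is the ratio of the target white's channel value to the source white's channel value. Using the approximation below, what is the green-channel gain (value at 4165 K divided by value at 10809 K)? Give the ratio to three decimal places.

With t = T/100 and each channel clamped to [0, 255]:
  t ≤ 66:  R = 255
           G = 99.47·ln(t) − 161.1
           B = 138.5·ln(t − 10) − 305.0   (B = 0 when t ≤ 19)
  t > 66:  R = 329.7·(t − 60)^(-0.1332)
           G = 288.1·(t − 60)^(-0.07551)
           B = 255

0.976

At 10809 K (t = 108.09):
  G = 288.1·(108.09 − 60)^(-0.07551) = 288.1·48.09^(-0.07551) = 288.1·0.74643 = 215.046.
At 4165 K (t = 41.65):
  G = 99.47·ln 41.65 − 161.1 = 99.47·3.7293 − 161.1 = 209.854.
Gain = 209.854 / 215.046 = 0.9759 → 0.976.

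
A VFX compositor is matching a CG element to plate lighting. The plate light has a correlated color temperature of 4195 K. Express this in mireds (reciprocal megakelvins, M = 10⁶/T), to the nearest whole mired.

238 mireds

M = 10⁶ / 4195 = 238.379 → 238 mireds.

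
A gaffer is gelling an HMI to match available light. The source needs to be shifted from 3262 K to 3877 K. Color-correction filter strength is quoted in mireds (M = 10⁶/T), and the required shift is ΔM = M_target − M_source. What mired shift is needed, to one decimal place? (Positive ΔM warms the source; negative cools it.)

M_source = 10⁶/3262 = 306.560; M_target = 10⁶/3877 = 257.931.
ΔM = 257.931 − 306.560 = -48.629 → -48.6 mireds, a cooling shift.

-48.6 mireds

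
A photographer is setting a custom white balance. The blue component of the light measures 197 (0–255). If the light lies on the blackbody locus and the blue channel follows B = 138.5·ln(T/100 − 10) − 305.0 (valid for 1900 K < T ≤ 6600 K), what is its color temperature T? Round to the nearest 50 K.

ln(t − 10) = (197 + 305.0) / 138.5 = 3.6245.
t − 10 = e^3.6245 = 37.508, so t = 47.508.
T = 100·t = 4751 K → 4750 K to the nearest 50 K.

4750 K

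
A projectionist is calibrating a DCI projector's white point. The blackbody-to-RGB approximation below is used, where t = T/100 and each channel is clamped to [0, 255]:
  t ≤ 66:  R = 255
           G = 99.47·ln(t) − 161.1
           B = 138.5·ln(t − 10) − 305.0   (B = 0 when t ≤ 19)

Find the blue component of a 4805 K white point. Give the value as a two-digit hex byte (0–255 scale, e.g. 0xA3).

t = 4805/100 = 48.05; the t ≤ 66 branch applies.
B = 138.5·ln(48.05 − 10) − 305.0 = 138.5·ln 38.05 − 305.0 = 138.5·3.6389 − 305.0 = 198.988.
Rounded: 199; in hex, 0xC7.

0xC7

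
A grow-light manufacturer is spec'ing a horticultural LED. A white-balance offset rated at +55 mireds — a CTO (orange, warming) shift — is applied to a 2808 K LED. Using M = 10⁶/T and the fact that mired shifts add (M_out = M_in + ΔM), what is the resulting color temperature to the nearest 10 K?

2430 K

M_in = 10⁶/2808 = 356.13 mireds.
M_out = 356.13 + (+55) = 411.13 mireds.
T_out = 10⁶/411.13 = 2432.3 K → 2430 K.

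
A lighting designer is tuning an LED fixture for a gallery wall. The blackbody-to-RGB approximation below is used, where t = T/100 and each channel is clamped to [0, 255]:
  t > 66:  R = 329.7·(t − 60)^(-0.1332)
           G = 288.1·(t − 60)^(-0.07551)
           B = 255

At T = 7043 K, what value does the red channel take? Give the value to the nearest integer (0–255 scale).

241

t = 7043/100 = 70.43; the t > 66 branch applies.
R = 329.7·(70.43 − 60)^(-0.1332) = 329.7·10.43^(-0.1332) = 329.7·0.73175 = 241.259.
Rounded: 241.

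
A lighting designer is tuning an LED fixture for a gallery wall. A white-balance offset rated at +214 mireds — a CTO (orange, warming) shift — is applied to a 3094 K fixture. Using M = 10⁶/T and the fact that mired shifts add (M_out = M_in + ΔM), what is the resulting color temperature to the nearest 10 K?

1860 K

M_in = 10⁶/3094 = 323.21 mireds.
M_out = 323.21 + (+214) = 537.21 mireds.
T_out = 10⁶/537.21 = 1861.5 K → 1860 K.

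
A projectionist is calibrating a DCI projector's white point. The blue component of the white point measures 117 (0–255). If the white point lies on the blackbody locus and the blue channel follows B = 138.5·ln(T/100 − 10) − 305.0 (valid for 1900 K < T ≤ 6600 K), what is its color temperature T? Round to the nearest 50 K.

3100 K

ln(t − 10) = (117 + 305.0) / 138.5 = 3.0469.
t − 10 = e^3.0469 = 21.051, so t = 31.051.
T = 100·t = 3105 K → 3100 K to the nearest 50 K.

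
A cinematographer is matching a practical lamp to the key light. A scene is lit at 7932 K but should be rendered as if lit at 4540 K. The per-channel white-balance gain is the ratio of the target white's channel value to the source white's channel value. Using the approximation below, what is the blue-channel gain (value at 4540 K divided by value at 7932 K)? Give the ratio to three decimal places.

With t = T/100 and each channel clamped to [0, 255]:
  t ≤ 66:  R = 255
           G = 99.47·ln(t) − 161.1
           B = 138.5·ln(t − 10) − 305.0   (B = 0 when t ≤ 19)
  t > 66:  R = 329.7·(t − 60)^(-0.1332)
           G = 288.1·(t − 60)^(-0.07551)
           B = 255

At 7932 K (t = 79.32):
  B = 255 by definition for t > 66.
At 4540 K (t = 45.4):
  B = 138.5·ln(45.4 − 10) − 305.0 = 138.5·ln 35.4 − 305.0 = 138.5·3.5667 − 305.0 = 188.990.
Gain = 188.990 / 255.000 = 0.7411 → 0.741.

0.741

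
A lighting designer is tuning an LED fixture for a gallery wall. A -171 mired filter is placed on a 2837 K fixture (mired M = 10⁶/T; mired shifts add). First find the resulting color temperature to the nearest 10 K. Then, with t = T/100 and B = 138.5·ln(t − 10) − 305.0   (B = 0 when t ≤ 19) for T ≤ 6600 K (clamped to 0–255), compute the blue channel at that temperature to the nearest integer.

M_in = 10⁶/2837 = 352.49; M_out = 352.49 + (-171) = 181.49.
T_out = 10⁶/181.49 = 5510.1 K → 5510 K; t = 55.1.
B = 138.5·ln(55.1 − 10) − 305.0 = 138.5·ln 45.1 − 305.0 = 138.5·3.8089 − 305.0 = 222.530.
Rounded: 223.

223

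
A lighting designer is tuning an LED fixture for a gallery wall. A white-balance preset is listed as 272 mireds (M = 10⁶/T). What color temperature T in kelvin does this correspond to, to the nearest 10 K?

3680 K

T = 10⁶ / 272 = 3676.47 K → 3680 K.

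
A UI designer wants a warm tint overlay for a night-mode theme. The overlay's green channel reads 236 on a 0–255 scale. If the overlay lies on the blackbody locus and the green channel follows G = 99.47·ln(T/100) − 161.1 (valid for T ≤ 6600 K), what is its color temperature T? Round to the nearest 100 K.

5400 K

ln t = (236 + 161.1) / 99.47 = 3.9922.
t = e^3.9922 = 54.172.
T = 100·t = 5417 K → 5400 K to the nearest 100 K.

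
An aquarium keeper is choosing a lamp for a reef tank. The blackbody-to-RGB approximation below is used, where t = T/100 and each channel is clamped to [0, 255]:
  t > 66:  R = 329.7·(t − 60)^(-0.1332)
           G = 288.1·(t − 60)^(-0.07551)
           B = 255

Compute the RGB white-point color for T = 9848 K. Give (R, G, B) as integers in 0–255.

(203, 219, 255)

t = 9848/100 = 98.48; the t > 66 branch applies.
R = 329.7·(98.48 − 60)^(-0.1332) = 329.7·38.48^(-0.1332) = 329.7·0.61496 = 202.752.
G = 288.1·(98.48 − 60)^(-0.07551) = 288.1·38.48^(-0.07551) = 288.1·0.75910 = 218.697.
B = 255 by definition for t > 66.
Rounded: (203, 219, 255).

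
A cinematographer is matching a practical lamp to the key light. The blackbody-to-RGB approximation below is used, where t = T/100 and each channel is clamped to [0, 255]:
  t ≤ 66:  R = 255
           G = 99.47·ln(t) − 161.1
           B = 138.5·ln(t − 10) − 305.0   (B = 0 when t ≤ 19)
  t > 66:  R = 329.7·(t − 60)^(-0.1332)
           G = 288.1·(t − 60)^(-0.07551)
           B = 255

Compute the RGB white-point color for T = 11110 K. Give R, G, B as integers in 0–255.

R=195, G=214, B=255

t = 11110/100 = 111.1; the t > 66 branch applies.
R = 329.7·(111.1 − 60)^(-0.1332) = 329.7·51.1^(-0.1332) = 329.7·0.59216 = 195.235.
G = 288.1·(111.1 − 60)^(-0.07551) = 288.1·51.1^(-0.07551) = 288.1·0.74301 = 214.062.
B = 255 by definition for t > 66.
Rounded: (195, 214, 255).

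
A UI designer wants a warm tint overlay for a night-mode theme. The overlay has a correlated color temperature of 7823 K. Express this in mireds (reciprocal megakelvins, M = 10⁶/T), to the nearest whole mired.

M = 10⁶ / 7823 = 127.828 → 128 mireds.

128 mireds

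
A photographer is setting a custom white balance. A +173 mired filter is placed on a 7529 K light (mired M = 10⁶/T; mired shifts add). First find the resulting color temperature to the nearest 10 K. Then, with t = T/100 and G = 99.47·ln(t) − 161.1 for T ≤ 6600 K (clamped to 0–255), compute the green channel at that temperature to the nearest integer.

186

M_in = 10⁶/7529 = 132.82; M_out = 132.82 + (+173) = 305.82.
T_out = 10⁶/305.82 = 3269.9 K → 3270 K; t = 32.7.
G = 99.47·ln 32.7 − 161.1 = 99.47·3.4874 − 161.1 = 185.789.
Rounded: 186.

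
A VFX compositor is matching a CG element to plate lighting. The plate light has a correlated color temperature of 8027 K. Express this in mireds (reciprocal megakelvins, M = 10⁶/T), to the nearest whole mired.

125 mireds

M = 10⁶ / 8027 = 124.580 → 125 mireds.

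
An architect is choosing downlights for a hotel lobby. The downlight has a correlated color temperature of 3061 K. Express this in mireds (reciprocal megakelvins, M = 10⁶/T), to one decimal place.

M = 10⁶ / 3061 = 326.691 → 326.7 mireds.

326.7 mireds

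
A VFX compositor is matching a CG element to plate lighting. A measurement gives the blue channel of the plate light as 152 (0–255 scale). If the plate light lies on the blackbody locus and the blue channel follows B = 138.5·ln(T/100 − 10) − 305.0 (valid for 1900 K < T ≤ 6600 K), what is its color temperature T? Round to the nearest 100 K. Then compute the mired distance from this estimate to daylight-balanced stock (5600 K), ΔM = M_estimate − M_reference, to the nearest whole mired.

+92 mireds

ln(t − 10) = (152 + 305.0) / 138.5 = 3.2996.
t − 10 = e^3.2996 = 27.103, so t = 37.103.
T = 100·t = 3710 K → 3700 K to the nearest 100 K.
M_estimate = 10⁶/3700 = 270.27; M_reference = 10⁶/5600 = 178.57.
ΔM = 270.27 − 178.57 = 91.70 → +92 mireds.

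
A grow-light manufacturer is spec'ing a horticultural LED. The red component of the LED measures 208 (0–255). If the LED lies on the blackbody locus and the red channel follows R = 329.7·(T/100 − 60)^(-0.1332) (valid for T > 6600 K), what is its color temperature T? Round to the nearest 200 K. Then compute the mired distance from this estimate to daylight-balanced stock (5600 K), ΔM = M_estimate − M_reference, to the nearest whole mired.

(t − 60)^(-0.1332) = 208/329.7 = 0.63088.
t − 60 = 0.63088^(1/-0.1332) = 0.63088^(-7.508) = 31.763, so t = 91.763.
T = 100·t = 9176 K → 9200 K to the nearest 200 K.
M_estimate = 10⁶/9200 = 108.70; M_reference = 10⁶/5600 = 178.57.
ΔM = 108.70 − 178.57 = -69.88 → -70 mireds.

-70 mireds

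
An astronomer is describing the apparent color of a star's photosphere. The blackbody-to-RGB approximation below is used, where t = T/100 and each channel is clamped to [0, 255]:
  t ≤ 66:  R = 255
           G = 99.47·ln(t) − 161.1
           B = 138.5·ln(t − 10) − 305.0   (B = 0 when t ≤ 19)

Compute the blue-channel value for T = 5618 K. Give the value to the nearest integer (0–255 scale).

226

t = 5618/100 = 56.18; the t ≤ 66 branch applies.
B = 138.5·ln(56.18 − 10) − 305.0 = 138.5·ln 46.18 − 305.0 = 138.5·3.8325 − 305.0 = 225.808.
Rounded: 226.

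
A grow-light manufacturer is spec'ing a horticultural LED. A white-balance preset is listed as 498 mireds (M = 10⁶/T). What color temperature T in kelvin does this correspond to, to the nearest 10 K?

2010 K

T = 10⁶ / 498 = 2008.03 K → 2010 K.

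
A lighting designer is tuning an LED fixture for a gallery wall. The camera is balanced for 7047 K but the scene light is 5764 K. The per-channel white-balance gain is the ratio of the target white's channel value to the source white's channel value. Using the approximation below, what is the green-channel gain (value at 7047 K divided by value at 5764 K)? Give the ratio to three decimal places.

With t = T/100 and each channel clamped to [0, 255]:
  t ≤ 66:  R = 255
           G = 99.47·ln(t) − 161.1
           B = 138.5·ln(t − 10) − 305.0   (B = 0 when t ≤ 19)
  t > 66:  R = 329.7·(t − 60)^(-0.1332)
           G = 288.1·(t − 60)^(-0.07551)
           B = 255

At 5764 K (t = 57.64):
  G = 99.47·ln 57.64 − 161.1 = 99.47·4.0542 − 161.1 = 242.173.
At 7047 K (t = 70.47):
  G = 288.1·(70.47 − 60)^(-0.07551) = 288.1·10.47^(-0.07551) = 288.1·0.83750 = 241.283.
Gain = 241.283 / 242.173 = 0.9963 → 0.996.

0.996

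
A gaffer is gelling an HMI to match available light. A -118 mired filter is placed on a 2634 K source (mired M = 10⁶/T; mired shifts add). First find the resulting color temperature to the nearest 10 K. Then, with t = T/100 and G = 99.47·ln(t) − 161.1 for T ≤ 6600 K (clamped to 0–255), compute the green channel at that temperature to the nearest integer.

M_in = 10⁶/2634 = 379.65; M_out = 379.65 + (-118) = 261.65.
T_out = 10⁶/261.65 = 3821.9 K → 3820 K; t = 38.2.
G = 99.47·ln 38.2 − 161.1 = 99.47·3.6428 − 161.1 = 201.253.
Rounded: 201.

201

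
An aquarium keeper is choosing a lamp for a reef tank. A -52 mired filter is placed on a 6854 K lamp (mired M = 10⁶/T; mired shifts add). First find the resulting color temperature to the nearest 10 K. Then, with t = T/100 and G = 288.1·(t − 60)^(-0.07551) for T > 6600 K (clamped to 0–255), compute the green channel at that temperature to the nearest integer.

216

M_in = 10⁶/6854 = 145.90; M_out = 145.90 + (-52) = 93.90.
T_out = 10⁶/93.90 = 10649.6 K → 10650 K; t = 106.5.
G = 288.1·(106.5 − 60)^(-0.07551) = 288.1·46.5^(-0.07551) = 288.1·0.74833 = 215.593.
Rounded: 216.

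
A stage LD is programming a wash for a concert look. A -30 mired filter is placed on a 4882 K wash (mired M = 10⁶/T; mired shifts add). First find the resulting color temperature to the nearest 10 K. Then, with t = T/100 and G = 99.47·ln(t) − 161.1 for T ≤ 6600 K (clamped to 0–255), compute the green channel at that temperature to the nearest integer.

M_in = 10⁶/4882 = 204.83; M_out = 204.83 + (-30) = 174.83.
T_out = 10⁶/174.83 = 5719.7 K → 5720 K; t = 57.2.
G = 99.47·ln 57.2 − 161.1 = 99.47·4.0466 − 161.1 = 241.411.
Rounded: 241.

241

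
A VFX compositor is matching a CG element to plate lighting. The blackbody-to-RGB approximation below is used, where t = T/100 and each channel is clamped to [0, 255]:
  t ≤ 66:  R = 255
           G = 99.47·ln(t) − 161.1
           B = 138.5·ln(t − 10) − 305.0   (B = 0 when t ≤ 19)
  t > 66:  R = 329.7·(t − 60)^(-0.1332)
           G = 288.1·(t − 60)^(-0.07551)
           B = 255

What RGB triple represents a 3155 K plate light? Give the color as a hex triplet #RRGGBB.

t = 3155/100 = 31.55; the t ≤ 66 branch applies.
R = 255 by definition for t ≤ 66.
G = 99.47·ln 31.55 − 161.1 = 99.47·3.4516 − 161.1 = 182.228.
B = 138.5·ln(31.55 − 10) − 305.0 = 138.5·ln 21.55 − 305.0 = 138.5·3.0704 − 305.0 = 120.247.
Rounded: (255, 182, 120).
In hex: #FFB678.

#FFB678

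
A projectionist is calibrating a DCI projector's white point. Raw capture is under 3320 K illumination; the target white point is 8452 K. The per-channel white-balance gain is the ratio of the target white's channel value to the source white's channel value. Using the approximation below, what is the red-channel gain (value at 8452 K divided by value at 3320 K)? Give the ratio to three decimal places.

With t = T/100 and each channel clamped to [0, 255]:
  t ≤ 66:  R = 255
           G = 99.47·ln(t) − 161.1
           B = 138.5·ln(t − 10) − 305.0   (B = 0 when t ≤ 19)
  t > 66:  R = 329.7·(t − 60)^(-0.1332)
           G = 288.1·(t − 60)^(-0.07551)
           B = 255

0.844

At 3320 K (t = 33.2):
  R = 255 by definition for t ≤ 66.
At 8452 K (t = 84.52):
  R = 329.7·(84.52 − 60)^(-0.1332) = 329.7·24.52^(-0.1332) = 329.7·0.65300 = 215.295.
Gain = 215.295 / 255.000 = 0.8443 → 0.844.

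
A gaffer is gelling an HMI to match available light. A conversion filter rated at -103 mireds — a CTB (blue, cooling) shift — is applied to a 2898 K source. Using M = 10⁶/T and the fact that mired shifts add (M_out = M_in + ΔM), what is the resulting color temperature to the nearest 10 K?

M_in = 10⁶/2898 = 345.07 mireds.
M_out = 345.07 + (-103) = 242.07 mireds.
T_out = 10⁶/242.07 = 4131.1 K → 4130 K.

4130 K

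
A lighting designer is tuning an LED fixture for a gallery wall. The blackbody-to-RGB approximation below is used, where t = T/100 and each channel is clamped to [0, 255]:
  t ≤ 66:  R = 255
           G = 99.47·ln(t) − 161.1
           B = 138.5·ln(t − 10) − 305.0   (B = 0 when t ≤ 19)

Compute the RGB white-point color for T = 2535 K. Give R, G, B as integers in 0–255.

t = 2535/100 = 25.35; the t ≤ 66 branch applies.
R = 255 by definition for t ≤ 66.
G = 99.47·ln 25.35 − 161.1 = 99.47·3.2328 − 161.1 = 160.465.
B = 138.5·ln(25.35 − 10) − 305.0 = 138.5·ln 15.35 − 305.0 = 138.5·2.7311 − 305.0 = 73.259.
Rounded: (255, 160, 73).

R=255, G=160, B=73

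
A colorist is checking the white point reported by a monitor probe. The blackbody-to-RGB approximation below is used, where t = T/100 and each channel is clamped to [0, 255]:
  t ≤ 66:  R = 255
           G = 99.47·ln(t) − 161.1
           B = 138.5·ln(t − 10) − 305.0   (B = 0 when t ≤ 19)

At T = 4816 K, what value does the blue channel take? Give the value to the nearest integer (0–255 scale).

t = 4816/100 = 48.16; the t ≤ 66 branch applies.
B = 138.5·ln(48.16 − 10) − 305.0 = 138.5·ln 38.16 − 305.0 = 138.5·3.6418 − 305.0 = 199.388.
Rounded: 199.

199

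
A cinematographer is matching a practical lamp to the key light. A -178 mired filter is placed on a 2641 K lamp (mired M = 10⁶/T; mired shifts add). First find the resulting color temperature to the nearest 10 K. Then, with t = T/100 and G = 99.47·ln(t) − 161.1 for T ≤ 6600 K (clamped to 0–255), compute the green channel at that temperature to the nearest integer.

228

M_in = 10⁶/2641 = 378.64; M_out = 378.64 + (-178) = 200.64.
T_out = 10⁶/200.64 = 4983.9 K → 4980 K; t = 49.8.
G = 99.47·ln 49.8 − 161.1 = 99.47·3.9080 − 161.1 = 227.630.
Rounded: 228.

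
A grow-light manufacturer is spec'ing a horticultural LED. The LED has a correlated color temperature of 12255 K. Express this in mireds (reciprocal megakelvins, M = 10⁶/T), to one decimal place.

M = 10⁶ / 12255 = 81.599 → 81.6 mireds.

81.6 mireds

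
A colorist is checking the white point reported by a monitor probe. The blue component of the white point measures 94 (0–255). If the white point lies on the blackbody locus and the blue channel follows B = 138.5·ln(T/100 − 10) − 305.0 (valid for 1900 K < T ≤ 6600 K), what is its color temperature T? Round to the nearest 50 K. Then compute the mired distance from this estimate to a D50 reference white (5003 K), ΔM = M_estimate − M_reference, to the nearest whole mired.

ln(t − 10) = (94 + 305.0) / 138.5 = 2.8809.
t − 10 = e^2.8809 = 17.830, so t = 27.830.
T = 100·t = 2783 K → 2800 K to the nearest 50 K.
M_estimate = 10⁶/2800 = 357.14; M_reference = 10⁶/5003 = 199.88.
ΔM = 357.14 − 199.88 = 157.26 → +157 mireds.

+157 mireds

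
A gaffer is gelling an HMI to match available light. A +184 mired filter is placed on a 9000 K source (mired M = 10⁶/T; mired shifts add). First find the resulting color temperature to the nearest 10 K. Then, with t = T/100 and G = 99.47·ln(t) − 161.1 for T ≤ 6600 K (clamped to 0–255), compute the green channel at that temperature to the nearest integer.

M_in = 10⁶/9000 = 111.11; M_out = 111.11 + (+184) = 295.11.
T_out = 10⁶/295.11 = 3388.6 K → 3390 K; t = 33.9.
G = 99.47·ln 33.9 − 161.1 = 99.47·3.5234 − 161.1 = 189.374.
Rounded: 189.

189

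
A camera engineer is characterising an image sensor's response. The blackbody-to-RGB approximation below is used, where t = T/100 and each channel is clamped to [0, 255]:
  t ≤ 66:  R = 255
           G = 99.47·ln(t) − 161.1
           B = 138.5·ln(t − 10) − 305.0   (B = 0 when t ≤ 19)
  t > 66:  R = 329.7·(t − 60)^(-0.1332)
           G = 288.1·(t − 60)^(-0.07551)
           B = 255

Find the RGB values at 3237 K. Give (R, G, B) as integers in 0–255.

t = 3237/100 = 32.37; the t ≤ 66 branch applies.
R = 255 by definition for t ≤ 66.
G = 99.47·ln 32.37 − 161.1 = 99.47·3.4772 − 161.1 = 184.780.
B = 138.5·ln(32.37 − 10) − 305.0 = 138.5·ln 22.37 − 305.0 = 138.5·3.1077 − 305.0 = 125.419.
Rounded: (255, 185, 125).

(255, 185, 125)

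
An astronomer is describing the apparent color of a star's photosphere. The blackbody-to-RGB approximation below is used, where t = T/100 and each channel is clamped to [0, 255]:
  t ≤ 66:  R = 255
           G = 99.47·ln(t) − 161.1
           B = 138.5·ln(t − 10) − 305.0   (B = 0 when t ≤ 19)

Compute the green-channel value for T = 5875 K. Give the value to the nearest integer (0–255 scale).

t = 5875/100 = 58.75; the t ≤ 66 branch applies.
G = 99.47·ln 58.75 − 161.1 = 99.47·4.0733 − 161.1 = 244.070.
Rounded: 244.

244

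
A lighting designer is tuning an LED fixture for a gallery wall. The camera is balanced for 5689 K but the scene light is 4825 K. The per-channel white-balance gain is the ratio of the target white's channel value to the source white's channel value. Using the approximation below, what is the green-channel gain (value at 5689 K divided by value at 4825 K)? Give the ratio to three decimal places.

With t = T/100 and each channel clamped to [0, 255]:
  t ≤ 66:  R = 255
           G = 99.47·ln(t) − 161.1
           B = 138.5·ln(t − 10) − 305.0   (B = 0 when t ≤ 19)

1.073

At 4825 K (t = 48.25):
  G = 99.47·ln 48.25 − 161.1 = 99.47·3.8764 − 161.1 = 224.485.
At 5689 K (t = 56.89):
  G = 99.47·ln 56.89 − 161.1 = 99.47·4.0411 − 161.1 = 240.870.
Gain = 240.870 / 224.485 = 1.0730 → 1.073.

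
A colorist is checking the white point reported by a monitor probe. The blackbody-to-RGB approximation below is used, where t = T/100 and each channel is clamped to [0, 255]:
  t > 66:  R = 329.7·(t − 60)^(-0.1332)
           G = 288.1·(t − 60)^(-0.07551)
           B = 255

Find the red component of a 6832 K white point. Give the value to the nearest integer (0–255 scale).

t = 6832/100 = 68.32; the t > 66 branch applies.
R = 329.7·(68.32 − 60)^(-0.1332) = 329.7·8.32^(-0.1332) = 329.7·0.75412 = 248.633.
Rounded: 249.

249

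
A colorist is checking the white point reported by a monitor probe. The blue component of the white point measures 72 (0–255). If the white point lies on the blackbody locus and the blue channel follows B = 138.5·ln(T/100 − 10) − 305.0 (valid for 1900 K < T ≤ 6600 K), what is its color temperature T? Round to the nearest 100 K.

2500 K

ln(t − 10) = (72 + 305.0) / 138.5 = 2.7220.
t − 10 = e^2.7220 = 15.211, so t = 25.211.
T = 100·t = 2521 K → 2500 K to the nearest 100 K.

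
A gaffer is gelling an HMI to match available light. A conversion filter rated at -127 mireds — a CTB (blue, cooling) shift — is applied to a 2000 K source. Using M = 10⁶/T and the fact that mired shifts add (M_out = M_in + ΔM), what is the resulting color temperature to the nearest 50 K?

M_in = 10⁶/2000 = 500.00 mireds.
M_out = 500.00 + (-127) = 373.00 mireds.
T_out = 10⁶/373.00 = 2681.0 K → 2700 K.

2700 K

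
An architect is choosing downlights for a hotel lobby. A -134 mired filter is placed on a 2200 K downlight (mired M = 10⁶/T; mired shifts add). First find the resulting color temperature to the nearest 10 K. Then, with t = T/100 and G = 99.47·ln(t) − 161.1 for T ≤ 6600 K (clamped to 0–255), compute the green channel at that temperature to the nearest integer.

181

M_in = 10⁶/2200 = 454.55; M_out = 454.55 + (-134) = 320.55.
T_out = 10⁶/320.55 = 3119.7 K → 3120 K; t = 31.2.
G = 99.47·ln 31.2 − 161.1 = 99.47·3.4404 − 161.1 = 181.118.
Rounded: 181.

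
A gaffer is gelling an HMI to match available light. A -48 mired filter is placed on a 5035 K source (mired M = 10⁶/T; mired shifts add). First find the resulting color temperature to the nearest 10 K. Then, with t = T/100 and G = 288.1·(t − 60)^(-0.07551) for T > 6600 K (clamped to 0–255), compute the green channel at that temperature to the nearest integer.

250

M_in = 10⁶/5035 = 198.61; M_out = 198.61 + (-48) = 150.61.
T_out = 10⁶/150.61 = 6639.7 K → 6640 K; t = 66.4.
G = 288.1·(66.4 − 60)^(-0.07551) = 288.1·6.4^(-0.07551) = 288.1·0.86921 = 250.420.
Rounded: 250.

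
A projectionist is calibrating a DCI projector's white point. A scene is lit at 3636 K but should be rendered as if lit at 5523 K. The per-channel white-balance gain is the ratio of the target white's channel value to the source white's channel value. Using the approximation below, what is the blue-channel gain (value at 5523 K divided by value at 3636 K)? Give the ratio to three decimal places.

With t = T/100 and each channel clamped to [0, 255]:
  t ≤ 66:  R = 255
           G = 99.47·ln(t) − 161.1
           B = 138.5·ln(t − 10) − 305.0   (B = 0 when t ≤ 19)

1.505

At 3636 K (t = 36.36):
  B = 138.5·ln(36.36 − 10) − 305.0 = 138.5·ln 26.36 − 305.0 = 138.5·3.2718 − 305.0 = 148.151.
At 5523 K (t = 55.23):
  B = 138.5·ln(55.23 − 10) − 305.0 = 138.5·ln 45.23 − 305.0 = 138.5·3.8118 − 305.0 = 222.929.
Gain = 222.929 / 148.151 = 1.5047 → 1.505.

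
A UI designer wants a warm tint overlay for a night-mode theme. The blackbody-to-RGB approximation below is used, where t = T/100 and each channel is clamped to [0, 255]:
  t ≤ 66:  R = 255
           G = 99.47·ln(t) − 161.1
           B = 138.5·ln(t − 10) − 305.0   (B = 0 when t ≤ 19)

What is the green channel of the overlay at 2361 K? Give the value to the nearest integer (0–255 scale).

t = 2361/100 = 23.61; the t ≤ 66 branch applies.
G = 99.47·ln 23.61 − 161.1 = 99.47·3.1617 − 161.1 = 153.391.
Rounded: 153.

153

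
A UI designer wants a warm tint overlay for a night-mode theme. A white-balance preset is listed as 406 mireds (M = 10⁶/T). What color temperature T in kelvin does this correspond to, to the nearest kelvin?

2463 K

T = 10⁶ / 406 = 2463.05 K → 2463 K.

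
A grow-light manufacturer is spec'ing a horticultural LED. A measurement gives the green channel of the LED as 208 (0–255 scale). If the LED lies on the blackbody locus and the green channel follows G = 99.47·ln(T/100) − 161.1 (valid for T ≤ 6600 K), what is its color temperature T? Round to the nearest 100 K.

4100 K

ln t = (208 + 161.1) / 99.47 = 3.7107.
t = e^3.7107 = 40.881.
T = 100·t = 4088 K → 4100 K to the nearest 100 K.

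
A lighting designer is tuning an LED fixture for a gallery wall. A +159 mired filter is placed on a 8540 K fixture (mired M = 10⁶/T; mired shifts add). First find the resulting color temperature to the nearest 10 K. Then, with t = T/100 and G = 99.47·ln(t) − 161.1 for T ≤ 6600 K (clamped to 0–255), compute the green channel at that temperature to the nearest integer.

196

M_in = 10⁶/8540 = 117.10; M_out = 117.10 + (+159) = 276.10.
T_out = 10⁶/276.10 = 3621.9 K → 3620 K; t = 36.2.
G = 99.47·ln 36.2 − 161.1 = 99.47·3.5891 − 161.1 = 195.904.
Rounded: 196.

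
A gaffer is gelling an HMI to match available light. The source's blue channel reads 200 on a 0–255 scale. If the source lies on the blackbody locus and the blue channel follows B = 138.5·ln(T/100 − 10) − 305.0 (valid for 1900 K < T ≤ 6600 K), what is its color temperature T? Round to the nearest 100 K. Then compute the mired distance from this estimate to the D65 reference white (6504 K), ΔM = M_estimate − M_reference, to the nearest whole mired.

+55 mireds

ln(t − 10) = (200 + 305.0) / 138.5 = 3.6462.
t − 10 = e^3.6462 = 38.329, so t = 48.329.
T = 100·t = 4833 K → 4800 K to the nearest 100 K.
M_estimate = 10⁶/4800 = 208.33; M_reference = 10⁶/6504 = 153.75.
ΔM = 208.33 − 153.75 = 54.58 → +55 mireds.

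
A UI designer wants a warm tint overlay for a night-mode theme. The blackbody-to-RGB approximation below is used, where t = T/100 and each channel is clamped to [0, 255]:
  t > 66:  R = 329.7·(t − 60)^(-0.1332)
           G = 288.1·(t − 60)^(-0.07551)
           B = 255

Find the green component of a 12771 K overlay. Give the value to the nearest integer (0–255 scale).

210

t = 12771/100 = 127.71; the t > 66 branch applies.
G = 288.1·(127.71 − 60)^(-0.07551) = 288.1·67.71^(-0.07551) = 288.1·0.72739 = 209.561.
Rounded: 210.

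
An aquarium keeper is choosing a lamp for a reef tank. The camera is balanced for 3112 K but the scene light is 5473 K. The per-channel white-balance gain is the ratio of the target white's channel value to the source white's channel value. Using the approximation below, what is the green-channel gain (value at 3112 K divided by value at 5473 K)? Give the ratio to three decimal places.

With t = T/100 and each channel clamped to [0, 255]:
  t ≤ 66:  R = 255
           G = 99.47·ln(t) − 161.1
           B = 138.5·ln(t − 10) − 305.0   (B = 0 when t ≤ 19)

At 5473 K (t = 54.73):
  G = 99.47·ln 54.73 − 161.1 = 99.47·4.0024 − 161.1 = 237.020.
At 3112 K (t = 31.12):
  G = 99.47·ln 31.12 − 161.1 = 99.47·3.4379 − 161.1 = 180.863.
Gain = 180.863 / 237.020 = 0.7631 → 0.763.

0.763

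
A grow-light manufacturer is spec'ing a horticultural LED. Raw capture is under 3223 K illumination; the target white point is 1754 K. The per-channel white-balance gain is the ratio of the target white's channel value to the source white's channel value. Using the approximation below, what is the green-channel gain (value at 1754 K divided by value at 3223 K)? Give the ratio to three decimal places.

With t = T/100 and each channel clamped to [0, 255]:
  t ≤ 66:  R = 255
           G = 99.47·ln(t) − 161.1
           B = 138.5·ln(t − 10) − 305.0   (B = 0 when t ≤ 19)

0.672

At 3223 K (t = 32.23):
  G = 99.47·ln 32.23 − 161.1 = 99.47·3.4729 − 161.1 = 184.349.
At 1754 K (t = 17.54):
  G = 99.47·ln 17.54 − 161.1 = 99.47·2.8645 − 161.1 = 123.830.
Gain = 123.830 / 184.349 = 0.6717 → 0.672.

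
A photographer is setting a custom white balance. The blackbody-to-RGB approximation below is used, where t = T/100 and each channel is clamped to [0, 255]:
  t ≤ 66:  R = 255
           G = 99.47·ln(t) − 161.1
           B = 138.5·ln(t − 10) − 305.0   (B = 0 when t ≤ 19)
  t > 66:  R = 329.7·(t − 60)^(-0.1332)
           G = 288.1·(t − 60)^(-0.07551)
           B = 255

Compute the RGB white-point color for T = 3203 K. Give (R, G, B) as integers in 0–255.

(255, 184, 123)

t = 3203/100 = 32.03; the t ≤ 66 branch applies.
R = 255 by definition for t ≤ 66.
G = 99.47·ln 32.03 − 161.1 = 99.47·3.4667 − 161.1 = 183.730.
B = 138.5·ln(32.03 − 10) − 305.0 = 138.5·ln 22.03 − 305.0 = 138.5·3.0924 − 305.0 = 123.298.
Rounded: (255, 184, 123).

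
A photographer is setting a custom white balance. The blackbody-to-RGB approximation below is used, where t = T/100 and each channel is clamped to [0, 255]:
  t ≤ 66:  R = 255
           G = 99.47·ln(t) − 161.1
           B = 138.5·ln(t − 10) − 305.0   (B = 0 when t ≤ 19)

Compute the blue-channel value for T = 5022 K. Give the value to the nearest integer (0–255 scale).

207

t = 5022/100 = 50.22; the t ≤ 66 branch applies.
B = 138.5·ln(50.22 − 10) − 305.0 = 138.5·ln 40.22 − 305.0 = 138.5·3.6944 − 305.0 = 206.669.
Rounded: 207.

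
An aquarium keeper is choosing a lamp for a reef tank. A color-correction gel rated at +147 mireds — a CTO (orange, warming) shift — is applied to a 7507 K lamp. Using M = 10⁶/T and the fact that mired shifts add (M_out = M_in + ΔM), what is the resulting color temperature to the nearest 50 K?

3550 K

M_in = 10⁶/7507 = 133.21 mireds.
M_out = 133.21 + (+147) = 280.21 mireds.
T_out = 10⁶/280.21 = 3568.8 K → 3550 K.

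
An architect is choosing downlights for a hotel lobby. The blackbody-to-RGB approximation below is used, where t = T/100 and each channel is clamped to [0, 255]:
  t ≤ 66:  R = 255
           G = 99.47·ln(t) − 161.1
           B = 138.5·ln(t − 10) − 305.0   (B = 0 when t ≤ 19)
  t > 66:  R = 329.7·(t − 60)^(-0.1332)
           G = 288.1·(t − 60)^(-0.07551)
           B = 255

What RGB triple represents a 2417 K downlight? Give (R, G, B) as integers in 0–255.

t = 2417/100 = 24.17; the t ≤ 66 branch applies.
R = 255 by definition for t ≤ 66.
G = 99.47·ln 24.17 − 161.1 = 99.47·3.1851 − 161.1 = 155.723.
B = 138.5·ln(24.17 − 10) − 305.0 = 138.5·ln 14.17 − 305.0 = 138.5·2.6511 − 305.0 = 62.181.
Rounded: (255, 156, 62).

(255, 156, 62)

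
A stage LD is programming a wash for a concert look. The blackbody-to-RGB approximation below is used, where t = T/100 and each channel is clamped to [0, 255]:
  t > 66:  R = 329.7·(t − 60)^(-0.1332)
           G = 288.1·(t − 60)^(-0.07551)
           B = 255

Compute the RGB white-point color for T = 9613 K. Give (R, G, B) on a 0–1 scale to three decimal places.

(0.802, 0.862, 1.000)

t = 9613/100 = 96.13; the t > 66 branch applies.
R = 329.7·(96.13 − 60)^(-0.1332) = 329.7·36.13^(-0.1332) = 329.7·0.62014 = 204.461.
G = 288.1·(96.13 − 60)^(-0.07551) = 288.1·36.13^(-0.07551) = 288.1·0.76272 = 219.740.
B = 255 by definition for t > 66.
Dividing each by 255: (0.8018, 0.8617, 1.0000) → (0.802, 0.862, 1.000).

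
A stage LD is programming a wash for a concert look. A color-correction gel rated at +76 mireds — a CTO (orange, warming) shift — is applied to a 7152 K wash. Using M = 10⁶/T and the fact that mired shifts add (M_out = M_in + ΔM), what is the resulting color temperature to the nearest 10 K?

M_in = 10⁶/7152 = 139.82 mireds.
M_out = 139.82 + (+76) = 215.82 mireds.
T_out = 10⁶/215.82 = 4633.5 K → 4630 K.

4630 K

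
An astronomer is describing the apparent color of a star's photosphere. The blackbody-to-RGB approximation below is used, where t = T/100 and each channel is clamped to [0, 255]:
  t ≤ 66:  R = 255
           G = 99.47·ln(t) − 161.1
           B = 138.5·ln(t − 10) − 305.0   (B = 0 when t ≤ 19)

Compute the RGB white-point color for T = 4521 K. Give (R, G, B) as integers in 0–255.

t = 4521/100 = 45.21; the t ≤ 66 branch applies.
R = 255 by definition for t ≤ 66.
G = 99.47·ln 45.21 − 161.1 = 99.47·3.8113 − 161.1 = 218.012.
B = 138.5·ln(45.21 − 10) − 305.0 = 138.5·ln 35.21 − 305.0 = 138.5·3.5613 − 305.0 = 188.244.
Rounded: (255, 218, 188).

(255, 218, 188)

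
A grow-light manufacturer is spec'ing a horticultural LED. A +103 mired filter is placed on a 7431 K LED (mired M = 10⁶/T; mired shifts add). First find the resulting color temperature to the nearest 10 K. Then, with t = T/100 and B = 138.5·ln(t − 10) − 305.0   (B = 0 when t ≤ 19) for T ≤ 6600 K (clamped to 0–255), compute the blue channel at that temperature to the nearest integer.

175

M_in = 10⁶/7431 = 134.57; M_out = 134.57 + (+103) = 237.57.
T_out = 10⁶/237.57 = 4209.3 K → 4210 K; t = 42.1.
B = 138.5·ln(42.1 − 10) − 305.0 = 138.5·ln 32.1 − 305.0 = 138.5·3.4689 − 305.0 = 175.437.
Rounded: 175.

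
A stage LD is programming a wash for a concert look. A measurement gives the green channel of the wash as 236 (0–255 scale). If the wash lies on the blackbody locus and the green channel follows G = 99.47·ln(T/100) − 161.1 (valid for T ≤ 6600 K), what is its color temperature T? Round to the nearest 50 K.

ln t = (236 + 161.1) / 99.47 = 3.9922.
t = e^3.9922 = 54.172.
T = 100·t = 5417 K → 5400 K to the nearest 50 K.

5400 K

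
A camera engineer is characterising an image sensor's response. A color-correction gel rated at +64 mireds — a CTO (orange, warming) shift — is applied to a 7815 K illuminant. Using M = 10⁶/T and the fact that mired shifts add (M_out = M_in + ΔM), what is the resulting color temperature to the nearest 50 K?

5200 K

M_in = 10⁶/7815 = 127.96 mireds.
M_out = 127.96 + (+64) = 191.96 mireds.
T_out = 10⁶/191.96 = 5209.4 K → 5200 K.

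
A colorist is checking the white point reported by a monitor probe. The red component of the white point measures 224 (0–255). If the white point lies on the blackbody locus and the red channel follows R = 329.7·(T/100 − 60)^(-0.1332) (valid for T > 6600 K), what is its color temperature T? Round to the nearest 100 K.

(t − 60)^(-0.1332) = 224/329.7 = 0.67941.
t − 60 = 0.67941^(1/-0.1332) = 0.67941^(-7.508) = 18.209, so t = 78.209.
T = 100·t = 7821 K → 7800 K to the nearest 100 K.

7800 K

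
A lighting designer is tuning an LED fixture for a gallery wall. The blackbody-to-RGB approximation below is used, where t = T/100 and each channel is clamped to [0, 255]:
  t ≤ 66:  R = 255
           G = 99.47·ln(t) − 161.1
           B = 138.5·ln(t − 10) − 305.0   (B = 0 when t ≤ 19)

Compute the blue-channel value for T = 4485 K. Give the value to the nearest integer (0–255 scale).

187

t = 4485/100 = 44.85; the t ≤ 66 branch applies.
B = 138.5·ln(44.85 − 10) − 305.0 = 138.5·ln 34.85 − 305.0 = 138.5·3.5511 − 305.0 = 186.821.
Rounded: 187.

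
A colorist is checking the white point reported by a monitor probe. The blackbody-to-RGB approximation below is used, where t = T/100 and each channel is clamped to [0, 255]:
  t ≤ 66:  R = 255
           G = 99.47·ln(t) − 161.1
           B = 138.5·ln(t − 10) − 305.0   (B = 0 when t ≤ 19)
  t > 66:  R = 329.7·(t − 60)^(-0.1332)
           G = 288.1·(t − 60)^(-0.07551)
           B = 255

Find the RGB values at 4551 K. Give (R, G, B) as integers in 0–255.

(255, 219, 189)

t = 4551/100 = 45.51; the t ≤ 66 branch applies.
R = 255 by definition for t ≤ 66.
G = 99.47·ln 45.51 − 161.1 = 99.47·3.8179 − 161.1 = 218.670.
B = 138.5·ln(45.51 − 10) − 305.0 = 138.5·ln 35.51 − 305.0 = 138.5·3.5698 − 305.0 = 189.419.
Rounded: (255, 219, 189).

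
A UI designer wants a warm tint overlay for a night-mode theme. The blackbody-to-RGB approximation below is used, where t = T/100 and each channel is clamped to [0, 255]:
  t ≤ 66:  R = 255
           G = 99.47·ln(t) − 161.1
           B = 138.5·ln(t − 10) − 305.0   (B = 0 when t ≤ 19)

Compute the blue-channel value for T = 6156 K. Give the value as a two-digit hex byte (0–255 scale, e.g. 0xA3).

0xF1

t = 6156/100 = 61.56; the t ≤ 66 branch applies.
B = 138.5·ln(61.56 − 10) − 305.0 = 138.5·ln 51.56 − 305.0 = 138.5·3.9427 − 305.0 = 241.070.
Rounded: 241; in hex, 0xF1.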